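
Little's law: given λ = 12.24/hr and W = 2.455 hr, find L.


L = λW = 12.24·2.455 = 30.0492

Final: 30.0492


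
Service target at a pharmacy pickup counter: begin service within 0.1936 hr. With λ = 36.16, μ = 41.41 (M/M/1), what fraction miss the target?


ρ = 36.16/41.41 = 0.8732
P(Wq > t) = ρ·e^{−(μ−λ)t} = 0.8732·e^{−1.0164}
= 0.8732·0.361895 = 0.316014

Final: 0.316014


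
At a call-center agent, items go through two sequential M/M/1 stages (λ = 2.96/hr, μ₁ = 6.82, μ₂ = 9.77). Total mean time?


Each node sees arrival rate λ = 2.96/hr (tandem ⇒ throughput preserved).
W₁ = 1/(μ₁−λ) = 1/(6.82−2.96) = 0.25907 hr
W₂ = 1/(μ₂−λ) = 1/(9.77−2.96) = 0.14684 hr
W_total = W₁ + W₂ = 0.25907 + 0.14684 = 0.40591 hr

Final: 0.40591 hr


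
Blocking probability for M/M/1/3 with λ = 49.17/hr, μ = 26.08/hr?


ρ = λ/μ = 49.17/26.08 = 1.8854
P_K = (1−ρ)ρ^K/(1−ρ^(K+1)) = (-0.8854·6.701590)/(1 − 12.634861)
= -5.933271/-11.634861 = 0.509956

Final: 0.509956


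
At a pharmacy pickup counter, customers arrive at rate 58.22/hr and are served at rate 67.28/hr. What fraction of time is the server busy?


ρ = λ/μ = 58.22/67.28 = 0.8653

Final: 0.8653


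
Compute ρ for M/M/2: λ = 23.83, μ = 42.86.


ρ = λ/(cμ) = 23.83/(2·42.86) = 23.83/85.72 = 0.2780

Final: 0.2780


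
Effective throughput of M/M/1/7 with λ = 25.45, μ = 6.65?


ρ = 3.8271; P_K = (1−ρ)ρ^7/(1−ρ^8) = 0.738719
λ_eff = λ(1 − P_K) = 25.45·(1 − 0.738719) = 25.45·0.261281 = 6.6496 /hr

Final: 6.6496 /hr


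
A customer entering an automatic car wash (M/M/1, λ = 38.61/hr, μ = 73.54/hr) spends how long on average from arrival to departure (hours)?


W = 1/(μ−λ) = 1/(73.54 − 38.61) = 1/34.93 = 0.02863 hr

Final: 0.02863 hr


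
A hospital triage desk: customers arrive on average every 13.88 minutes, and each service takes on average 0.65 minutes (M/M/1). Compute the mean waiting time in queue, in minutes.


λ = 60/13.88 = 4.3228 /hr
μ = 60/0.65 = 92.3077 /hr
ρ = λ/μ = 4.3228/92.3077 = 0.04683
Wq = ρ/(μ−λ) = 0.04683/(92.3077−4.3228) = 0.0005322 hr
In minutes: 0.0005322·60 = 0.03193 min

Final: 0.03193 min


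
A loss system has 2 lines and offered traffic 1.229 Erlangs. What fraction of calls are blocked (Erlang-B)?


B(c,a) = (a^c/c!) / Σ_{k=0}^{c} a^k/k!
a^2/2! = 0.755221
Σ terms (k=0..2): 1.00000 + 1.22900 + 0.75522 = 2.984221
B = 0.755221/2.984221 = 0.253071

Final: 0.253071


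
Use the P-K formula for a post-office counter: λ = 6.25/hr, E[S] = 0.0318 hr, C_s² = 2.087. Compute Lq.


ρ = λ·E[S] = 6.25·0.0318 = 0.1988
Lq = ρ²(1+C_s²)/(2(1−ρ)) = 0.03950·(1+2.087)/(2·0.8013)
= 0.03950·3.0870/1.6025 = 0.07609

Final: 0.07609


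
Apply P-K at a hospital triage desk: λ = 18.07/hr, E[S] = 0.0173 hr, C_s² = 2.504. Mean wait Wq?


ρ = λ·E[S] = 18.07·0.0173 = 0.3126
E[S²] = E[S]²(1+C_s²) = 0.0173²·(1+2.504) = 0.001049
Wq = λ·E[S²]/(2(1−ρ)) = 18.07·0.001049/(2·0.6874) = 0.01378 hr

Final: 0.01378 hr


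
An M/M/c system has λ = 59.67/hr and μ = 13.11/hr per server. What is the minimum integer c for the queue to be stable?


Stability requires cμ > λ ⇔ c > λ/μ.
λ/μ = 59.67/13.11 = 4.5515
Minimum integer c = ⌊4.5515⌋ + 1 = 5
Check: 5·13.11 = 65.55 > 59.67, while 4·13.11 = 52.44 ≤ 59.67

Final: 5 servers


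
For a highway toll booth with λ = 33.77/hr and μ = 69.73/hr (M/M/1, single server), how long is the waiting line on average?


ρ = 33.77/69.73 = 0.4843
Lq = ρ²/(1−ρ) = 0.2345/0.5157 = 0.4548

Final: 0.4548


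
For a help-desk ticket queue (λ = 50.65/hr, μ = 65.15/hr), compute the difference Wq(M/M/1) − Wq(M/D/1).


ρ = 50.65/65.15 = 0.7774
Wq(M/M/1) = ρ/(μ−λ) = 0.7774/14.50 = 0.05362 hr
Wq(M/D/1) = ρ/(2(μ−λ)) = 0.02681 hr
Savings = 0.05362 − 0.02681 = 0.02681 hr

Final: 0.02681 hr


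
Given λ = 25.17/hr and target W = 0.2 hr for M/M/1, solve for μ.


W = 1/(μ−λ) ⇒ μ − λ = 1/W = 1/0.2 = 5.0000
μ = λ + 1/W = 25.17 + 5.0000 = 30.1700 per hr

Final: 30.1700 /hr


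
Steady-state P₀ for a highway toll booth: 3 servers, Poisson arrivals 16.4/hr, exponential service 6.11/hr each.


a = λ/μ = 16.4/6.11 = 2.6841; ρ = a/c = 0.8947
Σ_{k=0}^{2} a^k/k! (terms k=0..2) = 1.00000 + 2.68412 + 3.60226 = 7.28639
Tail: a^3/(3!(1−ρ)) = 19.33784/(6·0.1053) = 30.60989
P₀ = 1/(7.28639 + 30.60989) = 1/37.89628 = 0.026388

Final: 0.026388


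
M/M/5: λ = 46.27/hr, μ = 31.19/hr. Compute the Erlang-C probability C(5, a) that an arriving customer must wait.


a = λ/μ = 1.4835; ρ = a/5 = 0.2967
P₀ = 0.226505 (from M/M/c formula)
C(c,a) = [a^c/(c!(1−ρ))]·P₀ = [7.18490/(120·0.7033)]·0.226505
= 0.08513·0.226505 = 0.019283

Final: 0.019283


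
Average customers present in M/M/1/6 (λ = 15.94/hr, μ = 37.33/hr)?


ρ = 15.94/37.33 = 0.4270
L = ρ[1 − (K+1)ρ^K + Kρ^(K+1)] / [(1−ρ)(1−ρ^(K+1))]
Numerator: 0.4270·(1 − 7·0.006062 + 6·0.002588) = 0.415516
Denominator: (0.5730)·(0.997412) = 0.571515
L = 0.415516/0.571515 = 0.7270

Final: 0.7270


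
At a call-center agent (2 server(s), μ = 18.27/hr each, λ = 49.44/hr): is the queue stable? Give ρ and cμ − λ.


Total capacity cμ = 2·18.27 = 36.54/hr
ρ = λ/(cμ) = 49.44/36.54 = 1.3530
Stable ⇔ ρ < 1: NO
Spare capacity = cμ − λ = 36.54 − 49.44 = -12.90/hr

Final: ρ = 1.3530; unstable; margin = -12.90/hr


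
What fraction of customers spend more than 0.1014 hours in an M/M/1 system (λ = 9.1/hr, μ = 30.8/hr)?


W ~ Exponential(μ−λ) for M/M/1.
μ − λ = 30.8 − 9.1 = 21.7000
P(W > t) = e^{−(μ−λ)t} = e^{−2.2004} = 0.110761

Final: 0.110761


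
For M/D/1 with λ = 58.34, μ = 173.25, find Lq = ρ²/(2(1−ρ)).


ρ = 58.34/173.25 = 0.3367
M/D/1: Lq = ρ²/(2(1−ρ)) = 0.1134/(2·0.6633) = 0.08548

Final: 0.08548


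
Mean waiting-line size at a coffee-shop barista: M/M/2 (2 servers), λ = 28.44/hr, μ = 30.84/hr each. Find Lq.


a = λ/μ = 0.9222; ρ = a/2 = 0.4611
P₀ = 0.368842
Lq = P₀·a^c·ρ / (c!·(1−ρ)²) = 0.368842·0.85041·0.4611/(2·0.29042)
= 0.24900

Final: 0.24900


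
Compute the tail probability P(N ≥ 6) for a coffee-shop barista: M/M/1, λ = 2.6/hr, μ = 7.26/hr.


ρ = 2.6/7.26 = 0.3581
P(N ≥ n) = ρ^n = 0.3581^6 = 0.002110

Final: 0.002110


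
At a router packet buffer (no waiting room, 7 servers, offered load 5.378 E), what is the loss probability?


B(c,a) = (a^c/c!) / Σ_{k=0}^{c} a^k/k!
a^7/7! = 25.817551
Σ terms (k=0..7): 1.00000 + 5.37800 + 14.46144 + 25.92455 + 34.85555 + 37.49063 + 33.60410 + 25.81755 = 178.531821
B = 25.817551/178.531821 = 0.144610

Final: 0.144610


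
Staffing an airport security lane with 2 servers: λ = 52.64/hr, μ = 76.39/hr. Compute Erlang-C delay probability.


a = λ/μ = 0.6891; ρ = a/2 = 0.3445
P₀ = 0.487489 (from M/M/c formula)
C(c,a) = [a^c/(c!(1−ρ))]·P₀ = [0.47485/(2·0.6555)]·0.487489
= 0.36223·0.487489 = 0.176584

Final: 0.176584


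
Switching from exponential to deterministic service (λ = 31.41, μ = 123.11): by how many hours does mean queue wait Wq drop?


ρ = 31.41/123.11 = 0.2551
Wq(M/M/1) = ρ/(μ−λ) = 0.2551/91.70 = 0.002782 hr
Wq(M/D/1) = ρ/(2(μ−λ)) = 0.001391 hr
Savings = 0.002782 − 0.001391 = 0.001391 hr

Final: 0.001391 hr


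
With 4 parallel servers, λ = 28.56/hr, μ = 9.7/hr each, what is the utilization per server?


ρ = λ/(cμ) = 28.56/(4·9.7) = 28.56/38.80 = 0.7361

Final: 0.7361


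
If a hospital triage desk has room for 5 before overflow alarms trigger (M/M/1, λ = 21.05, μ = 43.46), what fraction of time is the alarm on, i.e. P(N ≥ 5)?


ρ = 21.05/43.46 = 0.4844
P(N ≥ n) = ρ^n = 0.4844^5 = 0.026657

Final: 0.026657


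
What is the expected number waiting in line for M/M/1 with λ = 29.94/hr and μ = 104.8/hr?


ρ = 29.94/104.8 = 0.2857
Lq = ρ²/(1−ρ) = 0.08162/0.7143 = 0.1143

Final: 0.1143


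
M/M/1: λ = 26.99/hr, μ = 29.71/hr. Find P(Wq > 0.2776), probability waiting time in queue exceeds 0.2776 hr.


ρ = 26.99/29.71 = 0.9084
P(Wq > t) = ρ·e^{−(μ−λ)t} = 0.9084·e^{−0.7551}
= 0.9084·0.469977 = 0.426950

Final: 0.426950


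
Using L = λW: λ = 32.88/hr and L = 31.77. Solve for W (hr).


W = L/λ = 31.77/32.88 = 0.9662 hr

Final: 0.9662 hr


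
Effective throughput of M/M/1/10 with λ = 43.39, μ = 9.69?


ρ = 4.4778; P_K = (1−ρ)ρ^10/(1−ρ^11) = 0.776677
λ_eff = λ(1 − P_K) = 43.39·(1 − 0.776677) = 43.39·0.223323 = 9.6900 /hr

Final: 9.6900 /hr


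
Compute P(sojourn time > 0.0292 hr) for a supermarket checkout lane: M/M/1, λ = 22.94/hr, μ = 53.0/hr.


W ~ Exponential(μ−λ) for M/M/1.
μ − λ = 53.0 − 22.94 = 30.0600
P(W > t) = e^{−(μ−λ)t} = e^{−0.8778} = 0.415716

Final: 0.415716


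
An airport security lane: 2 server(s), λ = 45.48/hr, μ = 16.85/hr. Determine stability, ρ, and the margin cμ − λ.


Total capacity cμ = 2·16.85 = 33.70/hr
ρ = λ/(cμ) = 45.48/33.70 = 1.3496
Stable ⇔ ρ < 1: NO
Spare capacity = cμ − λ = 33.70 − 45.48 = -11.78/hr

Final: ρ = 1.3496; unstable; margin = -11.78/hr


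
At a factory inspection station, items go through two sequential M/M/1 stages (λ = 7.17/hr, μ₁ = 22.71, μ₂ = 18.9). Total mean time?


Each node sees arrival rate λ = 7.17/hr (tandem ⇒ throughput preserved).
W₁ = 1/(μ₁−λ) = 1/(22.71−7.17) = 0.06435 hr
W₂ = 1/(μ₂−λ) = 1/(18.9−7.17) = 0.08525 hr
W_total = W₁ + W₂ = 0.06435 + 0.08525 = 0.14960 hr

Final: 0.14960 hr


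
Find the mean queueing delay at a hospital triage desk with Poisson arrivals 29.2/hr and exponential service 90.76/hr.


ρ = 29.2/90.76 = 0.3217
Wq = ρ/(μ−λ) = 0.3217/(90.76 − 29.2) = 0.3217/61.56 = 0.005226 hr

Final: 0.005226 hr


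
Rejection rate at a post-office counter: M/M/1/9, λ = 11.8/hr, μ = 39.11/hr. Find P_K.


ρ = λ/μ = 11.8/39.11 = 0.3017
P_K = (1−ρ)ρ^K/(1−ρ^(K+1)) = (0.6983·0.00002072)/(1 − 0.000006251)
= 0.00001447/0.999994 = 0.00001447

Final: 0.00001447


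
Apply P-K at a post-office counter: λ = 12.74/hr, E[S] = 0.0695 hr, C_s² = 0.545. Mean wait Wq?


ρ = λ·E[S] = 12.74·0.0695 = 0.8854
E[S²] = E[S]²(1+C_s²) = 0.0695²·(1+0.545) = 0.007463
Wq = λ·E[S²]/(2(1−ρ)) = 12.74·0.007463/(2·0.1146) = 0.41492 hr

Final: 0.41492 hr


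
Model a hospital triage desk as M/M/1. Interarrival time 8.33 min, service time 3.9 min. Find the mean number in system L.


λ = 60/8.33 = 7.2029 /hr
μ = 60/3.9 = 15.3846 /hr
ρ = λ/μ = 7.2029/15.3846 = 0.4682
L = ρ/(1−ρ) = 0.4682/0.5318 = 0.8804

Final: 0.8804


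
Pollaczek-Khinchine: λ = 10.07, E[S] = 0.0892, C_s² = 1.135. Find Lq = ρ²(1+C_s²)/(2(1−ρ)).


ρ = λ·E[S] = 10.07·0.0892 = 0.8982
Lq = ρ²(1+C_s²)/(2(1−ρ)) = 0.8068·(1+1.135)/(2·0.1018)
= 0.8068·2.1350/0.2035 = 8.46441

Final: 8.46441


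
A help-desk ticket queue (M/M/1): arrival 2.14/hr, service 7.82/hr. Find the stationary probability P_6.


ρ = 2.14/7.82 = 0.2737
P_n = (1−ρ)·ρ^n = (1 − 0.2737)·0.2737^6 = 0.7263·0.0004200 = 0.0003051

Final: 0.0003051


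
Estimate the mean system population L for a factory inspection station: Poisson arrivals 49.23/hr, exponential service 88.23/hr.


ρ = λ/μ = 49.23/88.23 = 0.5580
L = ρ/(1−ρ) = 0.5580/(1 − 0.5580) = 0.5580/0.4420 = 1.2623

Final: 1.2623


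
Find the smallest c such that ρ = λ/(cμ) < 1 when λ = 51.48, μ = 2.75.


Stability requires cμ > λ ⇔ c > λ/μ.
λ/μ = 51.48/2.75 = 18.7200
Minimum integer c = ⌊18.7200⌋ + 1 = 19
Check: 19·2.75 = 52.25 > 51.48, while 18·2.75 = 49.50 ≤ 51.48

Final: 19 servers


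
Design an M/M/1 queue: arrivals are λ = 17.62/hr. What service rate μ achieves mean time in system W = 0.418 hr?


W = 1/(μ−λ) ⇒ μ − λ = 1/W = 1/0.418 = 2.3923
μ = λ + 1/W = 17.62 + 2.3923 = 20.0123 per hr

Final: 20.0123 /hr


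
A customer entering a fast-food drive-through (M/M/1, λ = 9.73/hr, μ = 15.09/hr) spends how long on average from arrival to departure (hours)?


W = 1/(μ−λ) = 1/(15.09 − 9.73) = 1/5.36 = 0.1866 hr

Final: 0.1866 hr


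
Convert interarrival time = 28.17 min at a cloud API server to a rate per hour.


λ = 1/(interarrival time) in consistent units.
1 hour = 60 min, so λ = 60/28.17 = 2.1299 per hour

Final: 2.1299 /hr


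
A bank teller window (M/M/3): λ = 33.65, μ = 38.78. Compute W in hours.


a = 0.8677; ρ = 0.2892; P₀ = 0.417122
Lq = P₀·a^c·ρ/(c!(1−ρ)²) = 0.02600
Wq = Lq/λ = 0.02600/33.65 = 0.0007728 hr
W = Wq + 1/μ = 0.0007728 + 0.02579 = 0.02656 hr

Final: 0.02656 hr


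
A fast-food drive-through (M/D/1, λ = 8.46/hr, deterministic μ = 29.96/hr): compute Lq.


ρ = 8.46/29.96 = 0.2824
M/D/1: Lq = ρ²/(2(1−ρ)) = 0.07974/(2·0.7176) = 0.05556

Final: 0.05556


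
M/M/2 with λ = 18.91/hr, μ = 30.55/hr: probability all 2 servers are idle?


a = λ/μ = 18.91/30.55 = 0.6190; ρ = a/c = 0.3095
Σ_{k=0}^{1} a^k/k! (terms k=0..1) = 1.00000 + 0.61899 = 1.61899
Tail: a^2/(2!(1−ρ)) = 0.38314/(2·0.6905) = 0.27744
P₀ = 1/(1.61899 + 0.27744) = 1/1.89642 = 0.527309

Final: 0.527309


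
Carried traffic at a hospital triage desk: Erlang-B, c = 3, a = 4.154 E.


B(3,4.154) = 0.464336 (Erlang-B)
Carried load = a(1 − B) = 4.154·(1 − 0.464336) = 4.154·0.535664 = 2.2251 E

Final: 2.2251 Erlangs


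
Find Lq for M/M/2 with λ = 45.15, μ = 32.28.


a = λ/μ = 1.3987; ρ = a/2 = 0.6993
P₀ = 0.176921
Lq = P₀·a^c·ρ / (c!·(1−ρ)²) = 0.176921·1.95636·0.6993/(2·0.09039)
= 1.33896

Final: 1.33896


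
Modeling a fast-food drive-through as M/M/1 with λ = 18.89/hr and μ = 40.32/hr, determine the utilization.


ρ = λ/μ = 18.89/40.32 = 0.4685

Final: 0.4685


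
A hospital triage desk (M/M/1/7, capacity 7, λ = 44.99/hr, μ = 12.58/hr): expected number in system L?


ρ = 44.99/12.58 = 3.5763
L = ρ[1 − (K+1)ρ^K + Kρ^(K+1)] / [(1−ρ)(1−ρ^(K+1))]
Numerator: 3.5763·(1 − 8·7482.512730 + 7·26759.797117) = 455834.810354
Denominator: (-2.5763)·(-26758.797117) = 68938.999568
L = 455834.810354/68938.999568 = 6.6121

Final: 6.6121


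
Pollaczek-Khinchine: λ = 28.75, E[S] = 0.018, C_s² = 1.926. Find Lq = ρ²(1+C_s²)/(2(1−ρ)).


ρ = λ·E[S] = 28.75·0.018 = 0.5175
Lq = ρ²(1+C_s²)/(2(1−ρ)) = 0.2678·(1+1.926)/(2·0.4825)
= 0.2678·2.9260/0.9650 = 0.81202

Final: 0.81202


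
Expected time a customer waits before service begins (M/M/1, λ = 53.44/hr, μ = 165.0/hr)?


ρ = 53.44/165.0 = 0.3239
Wq = ρ/(μ−λ) = 0.3239/(165.0 − 53.44) = 0.3239/111.56 = 0.002903 hr

Final: 0.002903 hr


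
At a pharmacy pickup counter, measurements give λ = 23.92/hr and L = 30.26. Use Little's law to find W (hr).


W = L/λ = 30.26/23.92 = 1.2651 hr

Final: 1.2651 hr


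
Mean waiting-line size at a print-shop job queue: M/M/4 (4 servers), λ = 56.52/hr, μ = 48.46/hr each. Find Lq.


a = λ/μ = 1.1663; ρ = a/4 = 0.2916
P₀ = 0.310584
Lq = P₀·a^c·ρ / (c!·(1−ρ)²) = 0.310584·1.85044·0.2916/(24·0.50186)
= 0.01391

Final: 0.01391


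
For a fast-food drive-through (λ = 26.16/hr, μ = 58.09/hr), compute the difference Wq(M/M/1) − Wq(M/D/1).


ρ = 26.16/58.09 = 0.4503
Wq(M/M/1) = ρ/(μ−λ) = 0.4503/31.93 = 0.01410 hr
Wq(M/D/1) = ρ/(2(μ−λ)) = 0.007052 hr
Savings = 0.01410 − 0.007052 = 0.007052 hr

Final: 0.007052 hr


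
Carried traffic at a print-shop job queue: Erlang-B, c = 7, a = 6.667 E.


B(7,6.667) = 0.227999 (Erlang-B)
Carried load = a(1 − B) = 6.667·(1 − 0.227999) = 6.667·0.772001 = 5.1469 E

Final: 5.1469 Erlangs


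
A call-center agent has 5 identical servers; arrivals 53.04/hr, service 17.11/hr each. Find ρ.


ρ = λ/(cμ) = 53.04/(5·17.11) = 53.04/85.55 = 0.6200

Final: 0.6200


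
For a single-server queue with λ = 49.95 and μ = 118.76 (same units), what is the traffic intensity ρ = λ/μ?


ρ = λ/μ = 49.95/118.76 = 0.4206

Final: 0.4206


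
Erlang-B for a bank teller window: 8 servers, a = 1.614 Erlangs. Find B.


B(c,a) = (a^c/c!) / Σ_{k=0}^{c} a^k/k!
a^8/8! = 0.001142
Σ terms (k=0..8): 1.00000 + 1.61400 + 1.30250 + 0.70074 + 0.28275 + 0.09127 + 0.02455 + 0.005661 + 0.001142 = 5.022619
B = 0.001142/5.022619 = 0.0002274

Final: 0.0002274


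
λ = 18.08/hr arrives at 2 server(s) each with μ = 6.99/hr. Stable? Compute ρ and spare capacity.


Total capacity cμ = 2·6.99 = 13.98/hr
ρ = λ/(cμ) = 18.08/13.98 = 1.2933
Stable ⇔ ρ < 1: NO
Spare capacity = cμ − λ = 13.98 − 18.08 = -4.10/hr

Final: ρ = 1.2933; unstable; margin = -4.10/hr


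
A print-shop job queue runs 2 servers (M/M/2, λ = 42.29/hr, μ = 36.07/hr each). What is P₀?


a = λ/μ = 42.29/36.07 = 1.1724; ρ = a/c = 0.5862
Σ_{k=0}^{1} a^k/k! (terms k=0..1) = 1.00000 + 1.17244 = 2.17244
Tail: a^2/(2!(1−ρ)) = 1.37462/(2·0.4138) = 1.66106
P₀ = 1/(2.17244 + 1.66106) = 1/3.83350 = 0.260858

Final: 0.260858


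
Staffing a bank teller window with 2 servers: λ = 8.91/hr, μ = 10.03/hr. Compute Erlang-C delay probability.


a = λ/μ = 0.8883; ρ = a/2 = 0.4442
P₀ = 0.384881 (from M/M/c formula)
C(c,a) = [a^c/(c!(1−ρ))]·P₀ = [0.78914/(2·0.5558)]·0.384881
= 0.70987·0.384881 = 0.273216

Final: 0.273216


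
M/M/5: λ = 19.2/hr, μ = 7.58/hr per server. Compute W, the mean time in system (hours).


a = 2.5330; ρ = 0.5066; P₀ = 0.077364
Lq = P₀·a^c·ρ/(c!(1−ρ)²) = 0.13989
Wq = Lq/λ = 0.13989/19.2 = 0.007286 hr
W = Wq + 1/μ = 0.007286 + 0.13193 = 0.13921 hr

Final: 0.13921 hr


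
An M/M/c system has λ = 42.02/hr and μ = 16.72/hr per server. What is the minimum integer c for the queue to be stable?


Stability requires cμ > λ ⇔ c > λ/μ.
λ/μ = 42.02/16.72 = 2.5132
Minimum integer c = ⌊2.5132⌋ + 1 = 3
Check: 3·16.72 = 50.16 > 42.02, while 2·16.72 = 33.44 ≤ 42.02

Final: 3 servers


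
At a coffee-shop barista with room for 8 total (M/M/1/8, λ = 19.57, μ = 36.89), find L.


ρ = 19.57/36.89 = 0.5305
L = ρ[1 − (K+1)ρ^K + Kρ^(K+1)] / [(1−ρ)(1−ρ^(K+1))]
Numerator: 0.5305·(1 − 9·0.006273 + 8·0.003328) = 0.514670
Denominator: (0.4695)·(0.996672) = 0.467942
L = 0.514670/0.467942 = 1.0999

Final: 1.0999


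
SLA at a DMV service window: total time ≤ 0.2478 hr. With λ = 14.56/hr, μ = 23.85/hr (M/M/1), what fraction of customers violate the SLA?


W ~ Exponential(μ−λ) for M/M/1.
μ − λ = 23.85 − 14.56 = 9.2900
P(W > t) = e^{−(μ−λ)t} = e^{−2.3021} = 0.100052

Final: 0.100052


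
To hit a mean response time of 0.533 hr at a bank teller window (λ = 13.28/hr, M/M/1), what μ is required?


W = 1/(μ−λ) ⇒ μ − λ = 1/W = 1/0.533 = 1.8762
μ = λ + 1/W = 13.28 + 1.8762 = 15.1562 per hr

Final: 15.1562 /hr


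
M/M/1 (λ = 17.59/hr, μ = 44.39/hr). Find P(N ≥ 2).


ρ = 17.59/44.39 = 0.3963
P(N ≥ n) = ρ^n = 0.3963^2 = 0.157022

Final: 0.157022


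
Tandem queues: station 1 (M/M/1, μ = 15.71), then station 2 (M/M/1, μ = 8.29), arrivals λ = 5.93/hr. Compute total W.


Each node sees arrival rate λ = 5.93/hr (tandem ⇒ throughput preserved).
W₁ = 1/(μ₁−λ) = 1/(15.71−5.93) = 0.10225 hr
W₂ = 1/(μ₂−λ) = 1/(8.29−5.93) = 0.42373 hr
W_total = W₁ + W₂ = 0.10225 + 0.42373 = 0.52598 hr

Final: 0.52598 hr


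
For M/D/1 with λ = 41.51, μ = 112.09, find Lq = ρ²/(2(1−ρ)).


ρ = 41.51/112.09 = 0.3703
M/D/1: Lq = ρ²/(2(1−ρ)) = 0.1371/(2·0.6297) = 0.10890

Final: 0.10890


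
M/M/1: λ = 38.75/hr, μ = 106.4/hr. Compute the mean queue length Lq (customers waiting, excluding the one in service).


ρ = 38.75/106.4 = 0.3642
Lq = ρ²/(1−ρ) = 0.1326/0.6358 = 0.2086

Final: 0.2086


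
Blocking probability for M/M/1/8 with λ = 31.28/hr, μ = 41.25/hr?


ρ = λ/μ = 31.28/41.25 = 0.7583
P_K = (1−ρ)ρ^K/(1−ρ^(K+1)) = (0.2417·0.109331)/(1 − 0.082906)
= 0.026425/0.917094 = 0.028814

Final: 0.028814


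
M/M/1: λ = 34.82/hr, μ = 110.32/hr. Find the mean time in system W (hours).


W = 1/(μ−λ) = 1/(110.32 − 34.82) = 1/75.50 = 0.01325 hr

Final: 0.01325 hr


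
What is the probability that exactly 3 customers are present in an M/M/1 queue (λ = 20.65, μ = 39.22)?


ρ = 20.65/39.22 = 0.5265
P_n = (1−ρ)·ρ^n = (1 − 0.5265)·0.5265^3 = 0.4735·0.145961 = 0.069110

Final: 0.069110


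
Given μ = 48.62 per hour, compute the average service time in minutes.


Mean service time = 1/μ = 1/48.62 hour = 0.02057 hour
In minutes: 0.02057 × 60 = 1.2341 min

Final: 1.2341 min


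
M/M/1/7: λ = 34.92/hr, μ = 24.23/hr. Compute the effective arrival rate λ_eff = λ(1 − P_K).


ρ = 1.4412; P_K = (1−ρ)ρ^7/(1−ρ^8) = 0.323511
λ_eff = λ(1 − P_K) = 34.92·(1 − 0.323511) = 34.92·0.676489 = 23.6230 /hr

Final: 23.6230 /hr


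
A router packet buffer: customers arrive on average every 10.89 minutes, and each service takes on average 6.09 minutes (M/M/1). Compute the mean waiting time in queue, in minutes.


λ = 60/10.89 = 5.5096 /hr
μ = 60/6.09 = 9.8522 /hr
ρ = λ/μ = 5.5096/9.8522 = 0.5592
Wq = ρ/(μ−λ) = 0.5592/(9.8522−5.5096) = 0.12878 hr
In minutes: 0.12878·60 = 7.727 min

Final: 7.727 min


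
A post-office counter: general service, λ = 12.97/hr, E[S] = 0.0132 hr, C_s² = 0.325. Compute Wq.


ρ = λ·E[S] = 12.97·0.0132 = 0.1712
E[S²] = E[S]²(1+C_s²) = 0.0132²·(1+0.325) = 0.0002309
Wq = λ·E[S²]/(2(1−ρ)) = 12.97·0.0002309/(2·0.8288) = 0.001806 hr

Final: 0.001806 hr


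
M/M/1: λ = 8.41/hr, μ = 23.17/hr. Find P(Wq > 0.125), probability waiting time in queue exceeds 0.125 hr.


ρ = 8.41/23.17 = 0.3630
P(Wq > t) = ρ·e^{−(μ−λ)t} = 0.3630·e^{−1.8450}
= 0.3630·0.158025 = 0.057358

Final: 0.057358


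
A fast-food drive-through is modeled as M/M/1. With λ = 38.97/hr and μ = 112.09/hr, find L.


ρ = λ/μ = 38.97/112.09 = 0.3477
L = ρ/(1−ρ) = 0.3477/(1 − 0.3477) = 0.3477/0.6523 = 0.5330

Final: 0.5330


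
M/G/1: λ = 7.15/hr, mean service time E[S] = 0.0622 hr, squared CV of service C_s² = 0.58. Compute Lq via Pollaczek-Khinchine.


ρ = λ·E[S] = 7.15·0.0622 = 0.4447
Lq = ρ²(1+C_s²)/(2(1−ρ)) = 0.1978·(1+0.58)/(2·0.5553)
= 0.1978·1.5800/1.1105 = 0.28139

Final: 0.28139


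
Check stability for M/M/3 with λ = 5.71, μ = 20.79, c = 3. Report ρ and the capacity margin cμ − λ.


Total capacity cμ = 3·20.79 = 62.37/hr
ρ = λ/(cμ) = 5.71/62.37 = 0.09155
Stable ⇔ ρ < 1: YES
Spare capacity = cμ − λ = 62.37 − 5.71 = 56.66/hr

Final: ρ = 0.09155; stable; margin = 56.66/hr


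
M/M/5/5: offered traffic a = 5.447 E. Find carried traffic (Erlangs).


B(5,5.447) = 0.320038 (Erlang-B)
Carried load = a(1 − B) = 5.447·(1 − 0.320038) = 5.447·0.679962 = 3.7038 E

Final: 3.7038 Erlangs


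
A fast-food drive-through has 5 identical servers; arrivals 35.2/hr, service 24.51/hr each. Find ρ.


ρ = λ/(cμ) = 35.2/(5·24.51) = 35.2/122.55 = 0.2872

Final: 0.2872


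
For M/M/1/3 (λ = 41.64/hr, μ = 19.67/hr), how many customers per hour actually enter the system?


ρ = 2.1169; P_K = (1−ρ)ρ^3/(1−ρ^4) = 0.555266
λ_eff = λ(1 − P_K) = 41.64·(1 − 0.555266) = 41.64·0.444734 = 18.5187 /hr

Final: 18.5187 /hr


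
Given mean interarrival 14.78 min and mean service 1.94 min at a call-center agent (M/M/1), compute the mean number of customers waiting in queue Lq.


λ = 60/14.78 = 4.0595 /hr
μ = 60/1.94 = 30.9278 /hr
ρ = λ/μ = 4.0595/30.9278 = 0.1313
Lq = ρ²/(1−ρ) = 0.01723/0.8687 = 0.01983

Final: 0.01983


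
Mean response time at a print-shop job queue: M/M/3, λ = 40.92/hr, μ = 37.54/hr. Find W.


a = 1.0900; ρ = 0.3633; P₀ = 0.330777
Lq = P₀·a^c·ρ/(c!(1−ρ)²) = 0.06401
Wq = Lq/λ = 0.06401/40.92 = 0.001564 hr
W = Wq + 1/μ = 0.001564 + 0.02664 = 0.02820 hr

Final: 0.02820 hr


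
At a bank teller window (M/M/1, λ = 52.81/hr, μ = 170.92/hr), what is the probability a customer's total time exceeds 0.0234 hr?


W ~ Exponential(μ−λ) for M/M/1.
μ − λ = 170.92 − 52.81 = 118.1100
P(W > t) = e^{−(μ−λ)t} = e^{−2.7638} = 0.063053

Final: 0.063053


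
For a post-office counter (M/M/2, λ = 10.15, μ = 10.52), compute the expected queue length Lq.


a = λ/μ = 0.9648; ρ = a/2 = 0.4824
P₀ = 0.349150
Lq = P₀·a^c·ρ / (c!·(1−ρ)²) = 0.349150·0.93089·0.4824/(2·0.26789)
= 0.29264

Final: 0.29264


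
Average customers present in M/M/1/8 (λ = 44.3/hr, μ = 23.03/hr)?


ρ = 44.3/23.03 = 1.9236
L = ρ[1 − (K+1)ρ^K + Kρ^(K+1)] / [(1−ρ)(1−ρ^(K+1))]
Numerator: 1.9236·(1 − 9·187.446919 + 8·360.568758) = 2305.461633
Denominator: (-0.9236)·(-359.568758) = 332.089774
L = 2305.461633/332.089774 = 6.9423

Final: 6.9423


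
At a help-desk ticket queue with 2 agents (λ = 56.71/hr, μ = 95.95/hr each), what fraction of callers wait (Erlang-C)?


a = λ/μ = 0.5910; ρ = a/2 = 0.2955
P₀ = 0.543783 (from M/M/c formula)
C(c,a) = [a^c/(c!(1−ρ))]·P₀ = [0.34932/(2·0.7045)]·0.543783
= 0.24793·0.543783 = 0.134820

Final: 0.134820


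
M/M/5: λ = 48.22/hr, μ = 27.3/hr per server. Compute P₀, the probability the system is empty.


a = λ/μ = 48.22/27.3 = 1.7663; ρ = a/c = 0.3533
Σ_{k=0}^{4} a^k/k! (terms k=0..4) = 1.00000 + 1.76630 + 1.55991 + 0.91842 + 0.40555 = 5.65018
Tail: a^5/(5!(1−ρ)) = 17.19186/(120·0.6467) = 0.22152
P₀ = 1/(5.65018 + 0.22152) = 1/5.87170 = 0.170308

Final: 0.170308


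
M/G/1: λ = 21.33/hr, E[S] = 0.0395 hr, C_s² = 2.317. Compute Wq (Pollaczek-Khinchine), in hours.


ρ = λ·E[S] = 21.33·0.0395 = 0.8425
E[S²] = E[S]²(1+C_s²) = 0.0395²·(1+2.317) = 0.005175
Wq = λ·E[S²]/(2(1−ρ)) = 21.33·0.005175/(2·0.1575) = 0.35052 hr

Final: 0.35052 hr


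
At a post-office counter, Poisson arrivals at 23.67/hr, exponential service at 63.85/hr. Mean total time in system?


W = 1/(μ−λ) = 1/(63.85 − 23.67) = 1/40.18 = 0.02489 hr

Final: 0.02489 hr


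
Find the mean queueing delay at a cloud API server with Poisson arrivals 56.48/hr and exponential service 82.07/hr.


ρ = 56.48/82.07 = 0.6882
Wq = ρ/(μ−λ) = 0.6882/(82.07 − 56.48) = 0.6882/25.59 = 0.02689 hr

Final: 0.02689 hr


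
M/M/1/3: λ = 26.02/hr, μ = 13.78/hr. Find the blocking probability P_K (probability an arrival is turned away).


ρ = λ/μ = 26.02/13.78 = 1.8882
P_K = (1−ρ)ρ^K/(1−ρ^(K+1)) = (-0.8882·6.732467)/(1 − 12.712539)
= -5.980072/-11.712539 = 0.510570

Final: 0.510570


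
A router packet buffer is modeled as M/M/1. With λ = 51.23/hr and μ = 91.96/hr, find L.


ρ = λ/μ = 51.23/91.96 = 0.5571
L = ρ/(1−ρ) = 0.5571/(1 − 0.5571) = 0.5571/0.4429 = 1.2578

Final: 1.2578


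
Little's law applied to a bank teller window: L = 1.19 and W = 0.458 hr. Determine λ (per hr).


λ = L/W = 1.19/0.458 = 2.5983 /hr

Final: 2.5983 /hr


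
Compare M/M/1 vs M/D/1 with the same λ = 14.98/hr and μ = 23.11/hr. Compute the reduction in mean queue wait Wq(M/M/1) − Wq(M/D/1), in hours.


ρ = 14.98/23.11 = 0.6482
Wq(M/M/1) = ρ/(μ−λ) = 0.6482/8.13 = 0.07973 hr
Wq(M/D/1) = ρ/(2(μ−λ)) = 0.03986 hr
Savings = 0.07973 − 0.03986 = 0.03986 hr

Final: 0.03986 hr


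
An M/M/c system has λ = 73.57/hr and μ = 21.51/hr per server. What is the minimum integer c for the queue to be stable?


Stability requires cμ > λ ⇔ c > λ/μ.
λ/μ = 73.57/21.51 = 3.4203
Minimum integer c = ⌊3.4203⌋ + 1 = 4
Check: 4·21.51 = 86.04 > 73.57, while 3·21.51 = 64.53 ≤ 73.57

Final: 4 servers


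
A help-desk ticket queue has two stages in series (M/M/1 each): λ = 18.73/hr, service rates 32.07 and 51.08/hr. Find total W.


Each node sees arrival rate λ = 18.73/hr (tandem ⇒ throughput preserved).
W₁ = 1/(μ₁−λ) = 1/(32.07−18.73) = 0.07496 hr
W₂ = 1/(μ₂−λ) = 1/(51.08−18.73) = 0.03091 hr
W_total = W₁ + W₂ = 0.07496 + 0.03091 = 0.10587 hr

Final: 0.10587 hr


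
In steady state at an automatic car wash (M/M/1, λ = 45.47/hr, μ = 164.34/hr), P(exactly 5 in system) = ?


ρ = 45.47/164.34 = 0.2767
P_n = (1−ρ)·ρ^n = (1 − 0.2767)·0.2767^5 = 0.7233·0.001621 = 0.001173

Final: 0.001173


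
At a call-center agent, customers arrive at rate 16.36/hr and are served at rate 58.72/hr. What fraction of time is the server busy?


ρ = λ/μ = 16.36/58.72 = 0.2786

Final: 0.2786


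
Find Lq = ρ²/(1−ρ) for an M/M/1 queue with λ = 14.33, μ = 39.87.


ρ = 14.33/39.87 = 0.3594
Lq = ρ²/(1−ρ) = 0.1292/0.6406 = 0.2017

Final: 0.2017


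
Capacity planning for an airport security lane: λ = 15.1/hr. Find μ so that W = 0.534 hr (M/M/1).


W = 1/(μ−λ) ⇒ μ − λ = 1/W = 1/0.534 = 1.8727
μ = λ + 1/W = 15.1 + 1.8727 = 16.9727 per hr

Final: 16.9727 /hr


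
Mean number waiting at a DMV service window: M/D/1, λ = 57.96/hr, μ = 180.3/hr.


ρ = 57.96/180.3 = 0.3215
M/D/1: Lq = ρ²/(2(1−ρ)) = 0.1033/(2·0.6785) = 0.07615

Final: 0.07615


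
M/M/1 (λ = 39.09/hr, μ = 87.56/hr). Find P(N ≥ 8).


ρ = 39.09/87.56 = 0.4464
P(N ≥ n) = ρ^n = 0.4464^8 = 0.001578

Final: 0.001578


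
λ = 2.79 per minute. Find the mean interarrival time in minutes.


Mean interarrival time = 1/λ = 1/2.79 minute = 0.35842 minute
In minutes: 0.35842 × 1 = 0.3584 min

Final: 0.3584 min


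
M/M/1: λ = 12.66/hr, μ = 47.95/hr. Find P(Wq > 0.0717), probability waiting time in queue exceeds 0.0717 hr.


ρ = 12.66/47.95 = 0.2640
P(Wq > t) = ρ·e^{−(μ−λ)t} = 0.2640·e^{−2.5303}
= 0.2640·0.079636 = 0.021026

Final: 0.021026


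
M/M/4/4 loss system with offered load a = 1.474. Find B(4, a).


B(c,a) = (a^c/c!) / Σ_{k=0}^{c} a^k/k!
a^4/4! = 0.196688
Σ terms (k=0..4): 1.00000 + 1.47400 + 1.08634 + 0.53375 + 0.19669 = 4.290780
B = 0.196688/4.290780 = 0.045840

Final: 0.045840


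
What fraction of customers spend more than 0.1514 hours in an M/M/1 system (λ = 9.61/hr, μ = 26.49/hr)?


W ~ Exponential(μ−λ) for M/M/1.
μ − λ = 26.49 − 9.61 = 16.8800
P(W > t) = e^{−(μ−λ)t} = e^{−2.5556} = 0.077643

Final: 0.077643


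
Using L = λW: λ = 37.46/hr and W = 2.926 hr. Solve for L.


L = λW = 37.46·2.926 = 109.6080

Final: 109.6080


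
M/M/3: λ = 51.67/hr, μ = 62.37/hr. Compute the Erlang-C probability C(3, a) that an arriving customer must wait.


a = λ/μ = 0.8284; ρ = a/3 = 0.2761
P₀ = 0.434307 (from M/M/c formula)
C(c,a) = [a^c/(c!(1−ρ))]·P₀ = [0.56858/(6·0.7239)]·0.434307
= 0.13091·0.434307 = 0.056857

Final: 0.056857


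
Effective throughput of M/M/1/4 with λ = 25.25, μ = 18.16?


ρ = 1.3904; P_K = (1−ρ)ρ^4/(1−ρ^5) = 0.347700
λ_eff = λ(1 − P_K) = 25.25·(1 − 0.347700) = 25.25·0.652300 = 16.4706 /hr

Final: 16.4706 /hr


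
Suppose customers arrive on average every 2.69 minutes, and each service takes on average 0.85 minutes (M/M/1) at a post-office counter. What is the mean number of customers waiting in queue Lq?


λ = 60/2.69 = 22.3048 /hr
μ = 60/0.85 = 70.5882 /hr
ρ = λ/μ = 22.3048/70.5882 = 0.3160
Lq = ρ²/(1−ρ) = 0.09985/0.6840 = 0.1460

Final: 0.1460


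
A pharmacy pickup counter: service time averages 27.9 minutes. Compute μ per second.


μ = 1/(service time) in consistent units.
1 second = 0.0166667 min, so μ = 0.0166667/27.9 = 0.0005974 per second

Final: 0.0005974 /sec


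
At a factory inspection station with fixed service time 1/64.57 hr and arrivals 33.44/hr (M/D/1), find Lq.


ρ = 33.44/64.57 = 0.5179
M/D/1: Lq = ρ²/(2(1−ρ)) = 0.2682/(2·0.4821) = 0.27816

Final: 0.27816


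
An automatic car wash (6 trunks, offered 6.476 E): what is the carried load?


B(6,6.476) = 0.297502 (Erlang-B)
Carried load = a(1 − B) = 6.476·(1 − 0.297502) = 6.476·0.702498 = 4.5494 E

Final: 4.5494 Erlangs


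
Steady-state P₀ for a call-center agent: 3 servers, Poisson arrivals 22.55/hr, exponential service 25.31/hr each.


a = λ/μ = 22.55/25.31 = 0.8910; ρ = a/c = 0.2970
Σ_{k=0}^{2} a^k/k! (terms k=0..2) = 1.00000 + 0.89095 + 0.39690 = 2.28785
Tail: a^3/(3!(1−ρ)) = 0.70723/(6·0.7030) = 0.16767
P₀ = 1/(2.28785 + 0.16767) = 1/2.45552 = 0.407246

Final: 0.407246


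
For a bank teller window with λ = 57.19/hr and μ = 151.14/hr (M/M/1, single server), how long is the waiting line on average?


ρ = 57.19/151.14 = 0.3784
Lq = ρ²/(1−ρ) = 0.1432/0.6216 = 0.2303

Final: 0.2303


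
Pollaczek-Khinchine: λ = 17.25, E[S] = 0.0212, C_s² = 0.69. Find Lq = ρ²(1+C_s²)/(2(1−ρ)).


ρ = λ·E[S] = 17.25·0.0212 = 0.3657
Lq = ρ²(1+C_s²)/(2(1−ρ)) = 0.1337·(1+0.69)/(2·0.6343)
= 0.1337·1.6900/1.2686 = 0.17816

Final: 0.17816


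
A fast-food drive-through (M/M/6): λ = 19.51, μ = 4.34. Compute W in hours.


a = 4.4954; ρ = 0.7492; P₀ = 0.009194
Lq = P₀·a^c·ρ/(c!(1−ρ)²) = 1.25562
Wq = Lq/λ = 1.25562/19.51 = 0.06436 hr
W = Wq + 1/μ = 0.06436 + 0.23041 = 0.29477 hr

Final: 0.29477 hr


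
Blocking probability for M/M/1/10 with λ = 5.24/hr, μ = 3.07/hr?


ρ = λ/μ = 5.24/3.07 = 1.7068
P_K = (1−ρ)ρ^K/(1−ρ^(K+1)) = (-0.7068·209.859733)/(1 − 358.197068)
= -148.337335/-357.197068 = 0.415282

Final: 0.415282


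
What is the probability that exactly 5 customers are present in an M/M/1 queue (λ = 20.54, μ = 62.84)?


ρ = 20.54/62.84 = 0.3269
P_n = (1−ρ)·ρ^n = (1 − 0.3269)·0.3269^5 = 0.6731·0.003731 = 0.002511

Final: 0.002511


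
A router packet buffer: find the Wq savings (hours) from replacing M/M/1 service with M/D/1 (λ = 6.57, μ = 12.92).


ρ = 6.57/12.92 = 0.5085
Wq(M/M/1) = ρ/(μ−λ) = 0.5085/6.35 = 0.08008 hr
Wq(M/D/1) = ρ/(2(μ−λ)) = 0.04004 hr
Savings = 0.08008 − 0.04004 = 0.04004 hr

Final: 0.04004 hr


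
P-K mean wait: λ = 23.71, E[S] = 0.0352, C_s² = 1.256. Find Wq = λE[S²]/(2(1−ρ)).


ρ = λ·E[S] = 23.71·0.0352 = 0.8346
E[S²] = E[S]²(1+C_s²) = 0.0352²·(1+1.256) = 0.002795
Wq = λ·E[S²]/(2(1−ρ)) = 23.71·0.002795/(2·0.1654) = 0.20034 hr

Final: 0.20034 hr


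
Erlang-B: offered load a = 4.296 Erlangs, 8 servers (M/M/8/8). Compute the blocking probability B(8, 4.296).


B(c,a) = (a^c/c!) / Σ_{k=0}^{c} a^k/k!
a^8/8! = 2.877356
Σ terms (k=0..8): 1.00000 + 4.29600 + 9.22781 + 13.21422 + 14.19207 + 12.19383 + 8.73078 + 5.35821 + 2.87736 = 71.090276
B = 2.877356/71.090276 = 0.040475

Final: 0.040475


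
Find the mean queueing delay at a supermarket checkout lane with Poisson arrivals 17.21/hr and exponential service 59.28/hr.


ρ = 17.21/59.28 = 0.2903
Wq = ρ/(μ−λ) = 0.2903/(59.28 − 17.21) = 0.2903/42.07 = 0.006901 hr

Final: 0.006901 hr


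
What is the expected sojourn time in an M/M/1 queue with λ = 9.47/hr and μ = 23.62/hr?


W = 1/(μ−λ) = 1/(23.62 − 9.47) = 1/14.15 = 0.07067 hr

Final: 0.07067 hr


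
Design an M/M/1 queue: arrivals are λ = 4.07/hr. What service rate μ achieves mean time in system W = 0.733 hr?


W = 1/(μ−λ) ⇒ μ − λ = 1/W = 1/0.733 = 1.3643
μ = λ + 1/W = 4.07 + 1.3643 = 5.4343 per hr

Final: 5.4343 /hr


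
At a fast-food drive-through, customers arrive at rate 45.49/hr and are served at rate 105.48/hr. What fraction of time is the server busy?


ρ = λ/μ = 45.49/105.48 = 0.4313

Final: 0.4313


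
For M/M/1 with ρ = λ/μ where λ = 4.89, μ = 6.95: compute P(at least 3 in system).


ρ = 4.89/6.95 = 0.7036
P(N ≥ n) = ρ^n = 0.7036^3 = 0.348315

Final: 0.348315


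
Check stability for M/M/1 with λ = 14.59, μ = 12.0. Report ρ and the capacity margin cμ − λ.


Total capacity cμ = 1·12.0 = 12.00/hr
ρ = λ/(cμ) = 14.59/12.00 = 1.2158
Stable ⇔ ρ < 1: NO
Spare capacity = cμ − λ = 12.00 − 14.59 = -2.59/hr

Final: ρ = 1.2158; unstable; margin = -2.59/hr


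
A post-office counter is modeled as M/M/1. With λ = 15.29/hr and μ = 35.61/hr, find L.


ρ = λ/μ = 15.29/35.61 = 0.4294
L = ρ/(1−ρ) = 0.4294/(1 − 0.4294) = 0.4294/0.5706 = 0.7525

Final: 0.7525


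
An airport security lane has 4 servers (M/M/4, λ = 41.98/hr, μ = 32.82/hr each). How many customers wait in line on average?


a = λ/μ = 1.2791; ρ = a/4 = 0.3198
P₀ = 0.277016
Lq = P₀·a^c·ρ / (c!·(1−ρ)²) = 0.277016·2.67680·0.3198/(24·0.46271)
= 0.02135

Final: 0.02135


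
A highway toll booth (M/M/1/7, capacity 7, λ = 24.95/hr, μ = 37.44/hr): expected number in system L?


ρ = 24.95/37.44 = 0.6664
L = ρ[1 − (K+1)ρ^K + Kρ^(K+1)] / [(1−ρ)(1−ρ^(K+1))]
Numerator: 0.6664·(1 − 8·0.058364 + 7·0.038894) = 0.536682
Denominator: (0.3336)·(0.961106) = 0.320626
L = 0.536682/0.320626 = 1.6739

Final: 1.6739


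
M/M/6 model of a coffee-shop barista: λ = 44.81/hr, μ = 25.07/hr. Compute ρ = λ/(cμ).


ρ = λ/(cμ) = 44.81/(6·25.07) = 44.81/150.42 = 0.2979

Final: 0.2979


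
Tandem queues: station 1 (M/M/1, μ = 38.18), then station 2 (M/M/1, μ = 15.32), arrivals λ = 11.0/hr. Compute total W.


Each node sees arrival rate λ = 11.0/hr (tandem ⇒ throughput preserved).
W₁ = 1/(μ₁−λ) = 1/(38.18−11.0) = 0.03679 hr
W₂ = 1/(μ₂−λ) = 1/(15.32−11.0) = 0.23148 hr
W_total = W₁ + W₂ = 0.03679 + 0.23148 = 0.26827 hr

Final: 0.26827 hr


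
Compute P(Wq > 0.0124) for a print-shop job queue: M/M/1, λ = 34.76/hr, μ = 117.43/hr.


ρ = 34.76/117.43 = 0.2960
P(Wq > t) = ρ·e^{−(μ−λ)t} = 0.2960·e^{−1.0251}
= 0.2960·0.358758 = 0.106194

Final: 0.106194


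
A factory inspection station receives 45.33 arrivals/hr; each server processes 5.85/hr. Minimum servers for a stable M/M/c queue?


Stability requires cμ > λ ⇔ c > λ/μ.
λ/μ = 45.33/5.85 = 7.7487
Minimum integer c = ⌊7.7487⌋ + 1 = 8
Check: 8·5.85 = 46.80 > 45.33, while 7·5.85 = 40.95 ≤ 45.33

Final: 8 servers


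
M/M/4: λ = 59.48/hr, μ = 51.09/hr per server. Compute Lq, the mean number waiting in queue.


a = λ/μ = 1.1642; ρ = a/4 = 0.2911
P₀ = 0.311246
Lq = P₀·a^c·ρ / (c!·(1−ρ)²) = 0.311246·1.83713·0.2911/(24·0.50260)
= 0.01380

Final: 0.01380


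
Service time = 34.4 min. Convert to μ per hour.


μ = 1/(service time) in consistent units.
1 hour = 60 min, so μ = 60/34.4 = 1.7442 per hour

Final: 1.7442 /hr


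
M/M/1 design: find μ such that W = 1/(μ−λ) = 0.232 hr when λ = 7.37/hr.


W = 1/(μ−λ) ⇒ μ − λ = 1/W = 1/0.232 = 4.3103
μ = λ + 1/W = 7.37 + 4.3103 = 11.6803 per hr

Final: 11.6803 /hr


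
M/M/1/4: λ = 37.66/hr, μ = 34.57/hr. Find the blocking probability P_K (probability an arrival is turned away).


ρ = λ/μ = 37.66/34.57 = 1.0894
P_K = (1−ρ)ρ^K/(1−ρ^(K+1)) = (-0.08938·1.408393)/(1 − 1.534280)
= -0.125888/-0.534280 = 0.235621

Final: 0.235621


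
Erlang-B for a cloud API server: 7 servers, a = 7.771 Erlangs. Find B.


B(c,a) = (a^c/c!) / Σ_{k=0}^{c} a^k/k!
a^7/7! = 339.553199
Σ terms (k=0..7): 1.00000 + 7.77100 + 30.19422 + 78.21310 + 151.94849 + 236.15835 + 305.86442 + 339.55320 = 1150.702771
B = 339.553199/1150.702771 = 0.295083

Final: 0.295083


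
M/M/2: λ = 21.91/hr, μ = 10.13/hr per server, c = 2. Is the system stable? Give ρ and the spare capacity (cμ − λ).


Total capacity cμ = 2·10.13 = 20.26/hr
ρ = λ/(cμ) = 21.91/20.26 = 1.0814
Stable ⇔ ρ < 1: NO
Spare capacity = cμ − λ = 20.26 − 21.91 = -1.65/hr

Final: ρ = 1.0814; unstable; margin = -1.65/hr


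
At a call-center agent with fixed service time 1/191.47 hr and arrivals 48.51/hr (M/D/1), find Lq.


ρ = 48.51/191.47 = 0.2534
M/D/1: Lq = ρ²/(2(1−ρ)) = 0.06419/(2·0.7466) = 0.04299

Final: 0.04299
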